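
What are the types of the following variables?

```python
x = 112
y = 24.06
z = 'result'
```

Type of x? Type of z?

x is int; z is str

int, str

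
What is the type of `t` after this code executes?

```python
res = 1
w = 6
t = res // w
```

int // int returns int (1 // 6 = 0)

int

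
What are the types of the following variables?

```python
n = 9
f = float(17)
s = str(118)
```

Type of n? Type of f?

n is int; f is float

int, float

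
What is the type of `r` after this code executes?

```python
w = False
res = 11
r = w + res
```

bool + int returns int (False is 0, so 0 + 11 = 11)

int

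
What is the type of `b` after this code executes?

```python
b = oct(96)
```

oct() returns str representation

str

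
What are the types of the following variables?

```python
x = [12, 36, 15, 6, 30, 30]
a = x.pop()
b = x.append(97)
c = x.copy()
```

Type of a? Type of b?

list.pop() returns the element (int); list.append() returns None

int, NoneType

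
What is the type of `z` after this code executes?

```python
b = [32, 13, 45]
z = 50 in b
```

'in' operator returns bool

bool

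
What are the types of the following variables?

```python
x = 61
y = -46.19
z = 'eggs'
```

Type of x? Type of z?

x is int; z is str

int, str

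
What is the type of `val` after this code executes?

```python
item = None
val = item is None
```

'is' comparison returns bool

bool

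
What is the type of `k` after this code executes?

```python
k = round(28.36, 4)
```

round() with ndigits arg returns float

float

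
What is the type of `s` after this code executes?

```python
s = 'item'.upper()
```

str.upper() returns str

str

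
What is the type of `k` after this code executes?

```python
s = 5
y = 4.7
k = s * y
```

int * float returns float (5 * 4.7 = 23.5)

float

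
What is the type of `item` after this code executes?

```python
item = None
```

None has type NoneType

NoneType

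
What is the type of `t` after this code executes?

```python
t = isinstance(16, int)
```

isinstance() returns bool

bool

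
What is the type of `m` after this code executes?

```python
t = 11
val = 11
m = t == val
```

Equality comparison returns bool

bool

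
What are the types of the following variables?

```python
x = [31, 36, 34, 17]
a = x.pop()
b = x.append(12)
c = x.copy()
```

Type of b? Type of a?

list.append() returns None; list.pop() returns the element (int)

NoneType, int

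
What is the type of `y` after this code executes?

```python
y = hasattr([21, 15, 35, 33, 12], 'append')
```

hasattr() returns bool

bool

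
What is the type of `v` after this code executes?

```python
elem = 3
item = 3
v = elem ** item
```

int ** positive int returns int (3 ** 3 = 27)

int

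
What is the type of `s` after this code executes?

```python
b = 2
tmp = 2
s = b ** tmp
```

int ** positive int returns int (2 ** 2 = 4)

int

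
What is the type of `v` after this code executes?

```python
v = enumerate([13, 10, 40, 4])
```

enumerate() returns an enumerate iterator object

enumerate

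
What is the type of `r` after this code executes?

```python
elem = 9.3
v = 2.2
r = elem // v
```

float // float returns float (floor division preserves float type)

float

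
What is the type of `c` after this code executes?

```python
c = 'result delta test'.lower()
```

str.lower() returns str

str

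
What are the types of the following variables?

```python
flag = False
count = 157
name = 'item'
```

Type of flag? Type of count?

flag is bool; count is int

bool, int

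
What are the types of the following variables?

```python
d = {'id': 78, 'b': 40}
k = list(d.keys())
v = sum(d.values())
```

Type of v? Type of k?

sum of int values returns int; list(...) returns list

int, list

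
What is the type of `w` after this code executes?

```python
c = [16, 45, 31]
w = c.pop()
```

list.pop() returns the popped element (int here)

int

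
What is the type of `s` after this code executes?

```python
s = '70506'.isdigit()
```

str.isdigit() returns bool

bool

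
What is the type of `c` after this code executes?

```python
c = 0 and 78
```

'and' returns the first falsy value (0, which is int)

int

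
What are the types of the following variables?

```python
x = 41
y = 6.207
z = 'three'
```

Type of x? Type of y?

x is int; y is float

int, float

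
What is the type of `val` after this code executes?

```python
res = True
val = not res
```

'not' always returns bool

bool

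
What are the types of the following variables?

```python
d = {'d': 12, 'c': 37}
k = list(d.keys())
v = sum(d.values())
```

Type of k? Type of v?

list(...) returns list; sum of int values returns int

list, int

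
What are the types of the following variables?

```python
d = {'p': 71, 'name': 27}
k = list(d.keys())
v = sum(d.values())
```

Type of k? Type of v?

list(...) returns list; sum of int values returns int

list, int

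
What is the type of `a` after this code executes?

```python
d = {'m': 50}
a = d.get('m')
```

dict.get() returns the value (int) when key is found

int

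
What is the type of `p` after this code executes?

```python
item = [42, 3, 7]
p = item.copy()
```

list.copy() returns list

list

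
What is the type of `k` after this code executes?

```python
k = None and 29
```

'and' returns first falsy value (None)

NoneType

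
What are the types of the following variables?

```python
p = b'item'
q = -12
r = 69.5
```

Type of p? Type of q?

p is bytes; q is int

bytes, int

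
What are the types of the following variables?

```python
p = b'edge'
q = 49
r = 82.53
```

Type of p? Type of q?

p is bytes; q is int

bytes, int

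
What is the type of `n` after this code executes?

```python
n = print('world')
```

print() returns None

NoneType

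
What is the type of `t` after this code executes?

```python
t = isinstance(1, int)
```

isinstance() returns bool

bool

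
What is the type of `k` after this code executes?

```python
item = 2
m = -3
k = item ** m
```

int ** negative int returns float

float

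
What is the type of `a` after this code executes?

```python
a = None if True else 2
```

Ternary: condition is True, if branch (None) taken → NoneType

NoneType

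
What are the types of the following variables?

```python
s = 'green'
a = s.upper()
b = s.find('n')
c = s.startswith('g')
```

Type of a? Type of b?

str.upper() returns str; str.find() returns int

str, int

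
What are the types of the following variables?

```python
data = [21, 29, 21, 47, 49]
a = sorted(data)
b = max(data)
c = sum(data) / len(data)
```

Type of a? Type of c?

sorted() returns list; int / int returns float

list, float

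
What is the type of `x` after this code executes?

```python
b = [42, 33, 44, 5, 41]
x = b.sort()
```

list.sort() returns None (sorts in place)

NoneType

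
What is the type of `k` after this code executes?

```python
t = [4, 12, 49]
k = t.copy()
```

list.copy() returns list

list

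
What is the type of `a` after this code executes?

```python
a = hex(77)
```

hex() returns str representation

str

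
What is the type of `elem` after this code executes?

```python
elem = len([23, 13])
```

len() always returns int

int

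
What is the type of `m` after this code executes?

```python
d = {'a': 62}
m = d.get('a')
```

dict.get() returns the value (int) when key is found

int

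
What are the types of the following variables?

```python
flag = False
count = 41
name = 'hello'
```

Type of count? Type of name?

count is int; name is str

int, str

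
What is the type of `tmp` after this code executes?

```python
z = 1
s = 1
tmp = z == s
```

Equality comparison returns bool

bool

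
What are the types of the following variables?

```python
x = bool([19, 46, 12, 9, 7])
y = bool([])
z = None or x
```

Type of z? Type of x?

None or <bool> returns the bool; bool() returns bool

bool, bool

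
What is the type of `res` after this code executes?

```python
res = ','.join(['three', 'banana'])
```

str.join() returns str

str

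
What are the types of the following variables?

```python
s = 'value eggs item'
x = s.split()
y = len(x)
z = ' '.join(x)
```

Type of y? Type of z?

len() returns int; str.join() returns str

int, str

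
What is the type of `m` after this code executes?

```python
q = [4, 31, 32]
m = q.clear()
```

list.clear() returns None

NoneType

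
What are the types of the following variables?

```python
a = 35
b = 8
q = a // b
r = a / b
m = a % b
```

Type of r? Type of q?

int / int returns float; int // int returns int

float, int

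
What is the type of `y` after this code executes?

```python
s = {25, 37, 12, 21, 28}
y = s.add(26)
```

set.add() returns None (mutates in place)

NoneType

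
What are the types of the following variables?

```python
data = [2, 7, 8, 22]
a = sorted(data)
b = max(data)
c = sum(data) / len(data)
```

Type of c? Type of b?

int / int returns float; max of ints returns int

float, int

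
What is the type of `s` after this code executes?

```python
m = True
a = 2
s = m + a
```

bool + int returns int (True is 1, so 1 + 2 = 3)

int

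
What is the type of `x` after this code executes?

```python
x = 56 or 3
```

'or' returns the first truthy value (56, which is int)

int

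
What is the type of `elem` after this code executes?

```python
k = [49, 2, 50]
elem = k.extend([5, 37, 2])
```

list.extend() returns None

NoneType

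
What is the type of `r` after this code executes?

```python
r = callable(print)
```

callable() returns bool

bool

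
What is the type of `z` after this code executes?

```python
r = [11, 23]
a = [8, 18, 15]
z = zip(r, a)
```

zip() returns a zip iterator object

zip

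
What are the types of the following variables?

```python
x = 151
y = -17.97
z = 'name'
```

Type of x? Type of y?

x is int; y is float

int, float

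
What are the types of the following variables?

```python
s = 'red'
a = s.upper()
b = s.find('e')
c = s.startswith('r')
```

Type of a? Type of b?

str.upper() returns str; str.find() returns int

str, int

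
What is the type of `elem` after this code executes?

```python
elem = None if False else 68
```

Ternary: condition is False, else branch (68) taken → int

int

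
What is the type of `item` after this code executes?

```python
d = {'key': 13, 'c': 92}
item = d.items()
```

dict.items() returns a dict_items view

dict_items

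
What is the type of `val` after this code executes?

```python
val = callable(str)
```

callable() returns bool

bool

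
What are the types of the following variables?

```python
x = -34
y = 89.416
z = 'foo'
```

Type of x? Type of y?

x is int; y is float

int, float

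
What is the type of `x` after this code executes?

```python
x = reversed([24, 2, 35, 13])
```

reversed() on a list returns a list_reverseiterator

list_reverseiterator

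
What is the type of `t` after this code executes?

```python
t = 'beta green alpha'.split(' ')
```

str.split() returns list

list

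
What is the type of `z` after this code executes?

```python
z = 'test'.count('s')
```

str.count() returns int

int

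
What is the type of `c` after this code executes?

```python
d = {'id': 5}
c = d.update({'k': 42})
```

dict.update() returns None

NoneType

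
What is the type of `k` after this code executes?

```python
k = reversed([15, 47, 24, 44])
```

reversed() on a list returns a list_reverseiterator

list_reverseiterator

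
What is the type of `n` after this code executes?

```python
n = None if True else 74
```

Ternary: condition is True, if branch (None) taken → NoneType

NoneType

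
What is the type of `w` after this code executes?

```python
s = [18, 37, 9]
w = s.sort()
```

list.sort() returns None (sorts in place)

NoneType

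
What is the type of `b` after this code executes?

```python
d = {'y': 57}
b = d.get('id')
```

dict.get() returns None when key 'id' is not found and no default given

NoneType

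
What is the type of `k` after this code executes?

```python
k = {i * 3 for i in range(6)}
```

A set comprehension {expr for x in iterable} produces a set

set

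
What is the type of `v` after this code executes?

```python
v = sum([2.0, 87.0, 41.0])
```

sum() of floats returns float

float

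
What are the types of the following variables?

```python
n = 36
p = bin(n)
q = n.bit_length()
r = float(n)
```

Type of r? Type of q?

float() returns float; int.bit_length() returns int

float, int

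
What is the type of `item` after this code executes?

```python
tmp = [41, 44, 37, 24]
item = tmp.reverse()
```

list.reverse() returns None

NoneType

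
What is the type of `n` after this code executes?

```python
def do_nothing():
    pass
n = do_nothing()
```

A function with no return statement returns None

NoneType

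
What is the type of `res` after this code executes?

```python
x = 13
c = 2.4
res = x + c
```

int + float returns float (13 + 2.4 = 15.4)

float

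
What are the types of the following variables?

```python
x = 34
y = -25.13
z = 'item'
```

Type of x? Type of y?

x is int; y is float

int, float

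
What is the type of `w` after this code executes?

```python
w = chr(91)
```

chr() returns str (single character)

str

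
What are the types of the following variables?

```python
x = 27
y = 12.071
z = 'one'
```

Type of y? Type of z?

y is float; z is str

float, str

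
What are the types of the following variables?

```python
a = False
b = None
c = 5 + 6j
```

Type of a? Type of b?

a is bool; b is NoneType

bool, NoneType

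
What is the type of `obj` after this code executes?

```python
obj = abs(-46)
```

abs() of int returns int

int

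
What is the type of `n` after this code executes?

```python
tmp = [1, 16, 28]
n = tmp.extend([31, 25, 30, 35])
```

list.extend() returns None

NoneType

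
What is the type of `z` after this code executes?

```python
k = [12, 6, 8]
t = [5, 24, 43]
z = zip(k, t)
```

zip() returns a zip iterator object

zip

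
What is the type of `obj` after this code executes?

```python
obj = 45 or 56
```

'or' returns the first truthy value (45, which is int)

int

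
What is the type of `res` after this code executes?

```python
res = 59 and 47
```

'and' returns the last value when all truthy (47, which is int)

int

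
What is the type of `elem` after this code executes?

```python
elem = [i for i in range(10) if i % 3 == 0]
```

A list comprehension [...] produces a list

list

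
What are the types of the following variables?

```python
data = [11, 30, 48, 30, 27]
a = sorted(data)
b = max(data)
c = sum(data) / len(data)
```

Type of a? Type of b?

sorted() returns list; max of ints returns int

list, int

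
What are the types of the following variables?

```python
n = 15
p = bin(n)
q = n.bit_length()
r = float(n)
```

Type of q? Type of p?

int.bit_length() returns int; bin() returns str

int, str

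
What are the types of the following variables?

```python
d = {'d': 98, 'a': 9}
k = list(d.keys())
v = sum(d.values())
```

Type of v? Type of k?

sum of int values returns int; list(...) returns list

int, list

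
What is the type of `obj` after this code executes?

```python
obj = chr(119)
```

chr() returns str (single character)

str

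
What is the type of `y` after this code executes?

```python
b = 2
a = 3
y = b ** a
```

int ** positive int returns int (2 ** 3 = 8)

int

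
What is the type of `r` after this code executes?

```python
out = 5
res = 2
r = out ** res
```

int ** positive int returns int (5 ** 2 = 25)

int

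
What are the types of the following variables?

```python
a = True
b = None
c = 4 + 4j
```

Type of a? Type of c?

a is bool; c is complex

bool, complex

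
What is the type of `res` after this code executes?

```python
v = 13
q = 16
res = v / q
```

int / int always returns float in Python 3 (13 / 16 = 0.8125)

float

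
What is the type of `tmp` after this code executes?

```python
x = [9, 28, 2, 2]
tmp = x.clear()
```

list.clear() returns None

NoneType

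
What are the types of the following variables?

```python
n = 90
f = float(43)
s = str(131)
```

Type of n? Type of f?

n is int; f is float

int, float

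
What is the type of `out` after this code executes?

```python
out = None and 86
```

'and' returns first falsy value (None)

NoneType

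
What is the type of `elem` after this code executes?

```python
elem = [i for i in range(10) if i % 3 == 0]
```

A list comprehension [...] produces a list

list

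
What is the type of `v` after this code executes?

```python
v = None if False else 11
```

Ternary: condition is False, else branch (11) taken → int

int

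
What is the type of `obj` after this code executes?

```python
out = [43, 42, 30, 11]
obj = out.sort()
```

list.sort() returns None (sorts in place)

NoneType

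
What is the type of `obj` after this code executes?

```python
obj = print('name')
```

print() returns None

NoneType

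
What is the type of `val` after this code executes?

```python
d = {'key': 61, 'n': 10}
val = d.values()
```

.values() returns a dict_values view object

dict_values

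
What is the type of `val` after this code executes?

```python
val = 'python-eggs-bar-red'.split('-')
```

str.split() returns list

list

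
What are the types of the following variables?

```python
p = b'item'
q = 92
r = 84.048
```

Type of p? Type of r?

p is bytes; r is float

bytes, float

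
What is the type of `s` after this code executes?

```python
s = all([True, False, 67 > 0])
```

all() returns bool

bool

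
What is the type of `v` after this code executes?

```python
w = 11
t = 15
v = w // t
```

int // int returns int (11 // 15 = 0)

int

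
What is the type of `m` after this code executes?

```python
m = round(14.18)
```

round() with no ndigits arg returns int

int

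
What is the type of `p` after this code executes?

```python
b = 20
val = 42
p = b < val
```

Comparison operators return bool

bool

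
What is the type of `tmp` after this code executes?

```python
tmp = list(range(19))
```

list(range(...)) returns list

list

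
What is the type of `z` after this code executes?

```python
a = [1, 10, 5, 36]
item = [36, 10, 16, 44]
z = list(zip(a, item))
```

list(zip(...)) returns a list of tuples

list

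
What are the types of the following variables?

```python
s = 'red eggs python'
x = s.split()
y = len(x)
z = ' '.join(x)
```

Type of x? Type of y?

str.split() returns list; len() returns int

list, int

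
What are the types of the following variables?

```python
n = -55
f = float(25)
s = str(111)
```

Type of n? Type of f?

n is int; f is float

int, float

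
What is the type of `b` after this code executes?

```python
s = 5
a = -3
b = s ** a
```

int ** negative int returns float

float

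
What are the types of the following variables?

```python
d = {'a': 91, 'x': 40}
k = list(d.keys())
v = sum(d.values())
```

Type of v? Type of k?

sum of int values returns int; list(...) returns list

int, list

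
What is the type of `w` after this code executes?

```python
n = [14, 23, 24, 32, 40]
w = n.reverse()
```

list.reverse() returns None

NoneType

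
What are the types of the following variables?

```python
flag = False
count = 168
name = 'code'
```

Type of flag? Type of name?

flag is bool; name is str

bool, str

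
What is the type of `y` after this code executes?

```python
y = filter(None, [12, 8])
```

filter() returns a filter iterator object

filter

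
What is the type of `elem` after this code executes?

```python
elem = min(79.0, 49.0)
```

min() of floats returns float

float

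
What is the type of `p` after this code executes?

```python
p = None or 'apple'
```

'or' with None returns the other value ('apple', str)

str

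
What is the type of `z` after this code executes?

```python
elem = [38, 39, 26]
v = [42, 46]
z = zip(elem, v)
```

zip() returns a zip iterator object

zip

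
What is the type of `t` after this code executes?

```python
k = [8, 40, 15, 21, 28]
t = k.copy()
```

list.copy() returns list

list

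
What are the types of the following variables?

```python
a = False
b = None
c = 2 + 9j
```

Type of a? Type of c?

a is bool; c is complex

bool, complex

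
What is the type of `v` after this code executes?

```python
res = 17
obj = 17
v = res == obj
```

Equality comparison returns bool

bool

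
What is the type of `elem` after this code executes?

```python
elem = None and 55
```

'and' returns first falsy value (None)

NoneType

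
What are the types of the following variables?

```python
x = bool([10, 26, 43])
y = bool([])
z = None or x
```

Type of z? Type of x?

None or <bool> returns the bool; bool() returns bool

bool, bool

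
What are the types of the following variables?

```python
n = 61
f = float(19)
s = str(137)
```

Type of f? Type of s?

f is float; s is str

float, str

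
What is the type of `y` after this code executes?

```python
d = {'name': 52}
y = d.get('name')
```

dict.get() returns the value (int) when key is found

int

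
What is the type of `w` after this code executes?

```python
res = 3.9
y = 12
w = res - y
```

float - int returns float (3.9 - 12 = -8.1)

float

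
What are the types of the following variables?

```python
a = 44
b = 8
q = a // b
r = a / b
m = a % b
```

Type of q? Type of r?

int // int returns int; int / int returns float

int, float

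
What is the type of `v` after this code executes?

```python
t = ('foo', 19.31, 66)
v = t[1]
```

Index 1 of tuple is 19.31 which is float

float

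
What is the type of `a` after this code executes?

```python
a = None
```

None has type NoneType

NoneType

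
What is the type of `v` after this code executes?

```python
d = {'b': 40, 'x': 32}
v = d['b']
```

Accessing dict[str, int] with key 'b' returns int value 40

int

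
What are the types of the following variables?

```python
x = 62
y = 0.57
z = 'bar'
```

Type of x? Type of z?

x is int; z is str

int, str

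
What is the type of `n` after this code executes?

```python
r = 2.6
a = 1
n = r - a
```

float - int returns float (2.6 - 1 = 1.6)

float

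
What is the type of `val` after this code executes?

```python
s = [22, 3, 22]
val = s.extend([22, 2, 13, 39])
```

list.extend() returns None

NoneType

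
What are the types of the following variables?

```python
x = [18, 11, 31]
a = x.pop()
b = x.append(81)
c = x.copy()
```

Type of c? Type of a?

list.copy() returns list; list.pop() returns the element (int)

list, int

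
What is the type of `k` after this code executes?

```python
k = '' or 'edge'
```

'or' returns first truthy value ('edge', which is str)

str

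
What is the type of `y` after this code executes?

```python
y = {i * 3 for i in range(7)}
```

A set comprehension {expr for x in iterable} produces a set

set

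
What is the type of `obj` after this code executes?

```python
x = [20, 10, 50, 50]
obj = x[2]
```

Indexing a list of ints returns int (x[2] = 50)

int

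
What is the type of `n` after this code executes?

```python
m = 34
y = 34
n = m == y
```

Equality comparison returns bool

bool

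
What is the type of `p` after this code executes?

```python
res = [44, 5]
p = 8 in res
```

'in' operator returns bool

bool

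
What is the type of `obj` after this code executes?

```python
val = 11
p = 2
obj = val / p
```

int / int always returns float in Python 3 (11 / 2 = 5.5)

float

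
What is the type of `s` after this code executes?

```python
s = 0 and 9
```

'and' returns the first falsy value (0, which is int)

int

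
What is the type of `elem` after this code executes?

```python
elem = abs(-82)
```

abs() of int returns int

int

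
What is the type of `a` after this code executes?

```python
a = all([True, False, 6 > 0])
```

all() returns bool

bool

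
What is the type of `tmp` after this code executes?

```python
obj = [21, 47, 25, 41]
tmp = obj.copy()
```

list.copy() returns list

list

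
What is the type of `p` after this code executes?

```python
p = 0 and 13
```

'and' returns the first falsy value (0, which is int)

int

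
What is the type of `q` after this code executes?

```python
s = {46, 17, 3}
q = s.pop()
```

Popping from a set of ints returns int

int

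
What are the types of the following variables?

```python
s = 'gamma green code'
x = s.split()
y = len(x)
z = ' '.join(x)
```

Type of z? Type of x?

str.join() returns str; str.split() returns list

str, list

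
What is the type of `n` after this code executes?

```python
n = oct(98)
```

oct() returns str representation

str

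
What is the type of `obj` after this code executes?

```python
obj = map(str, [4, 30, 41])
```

map() returns a map iterator object

map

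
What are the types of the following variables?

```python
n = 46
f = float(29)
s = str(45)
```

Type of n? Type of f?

n is int; f is float

int, float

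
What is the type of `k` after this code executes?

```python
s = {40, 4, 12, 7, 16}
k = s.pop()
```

Popping from a set of ints returns int

int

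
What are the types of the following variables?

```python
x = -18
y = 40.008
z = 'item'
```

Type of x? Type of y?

x is int; y is float

int, float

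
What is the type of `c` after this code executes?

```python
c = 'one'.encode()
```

str.encode() returns bytes

bytes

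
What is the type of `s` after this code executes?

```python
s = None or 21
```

'or' with None returns the other value (21, int)

int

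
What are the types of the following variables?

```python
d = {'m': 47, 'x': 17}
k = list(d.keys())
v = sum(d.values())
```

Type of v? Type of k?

sum of int values returns int; list(...) returns list

int, list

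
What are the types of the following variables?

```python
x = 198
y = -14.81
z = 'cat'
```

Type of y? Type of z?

y is float; z is str

float, str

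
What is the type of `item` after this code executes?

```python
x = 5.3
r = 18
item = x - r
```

float - int returns float (5.3 - 18 = -12.7)

float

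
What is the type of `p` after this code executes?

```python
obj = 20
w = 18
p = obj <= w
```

Comparison operators return bool

bool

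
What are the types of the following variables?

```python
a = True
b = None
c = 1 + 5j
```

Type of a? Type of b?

a is bool; b is NoneType

bool, NoneType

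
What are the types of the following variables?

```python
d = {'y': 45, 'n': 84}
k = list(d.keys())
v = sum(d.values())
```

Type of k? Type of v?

list(...) returns list; sum of int values returns int

list, int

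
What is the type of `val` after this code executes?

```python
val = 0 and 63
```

'and' returns the first falsy value (0, which is int)

int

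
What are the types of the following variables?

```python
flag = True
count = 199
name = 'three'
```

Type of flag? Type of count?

flag is bool; count is int

bool, int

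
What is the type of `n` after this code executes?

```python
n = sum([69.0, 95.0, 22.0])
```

sum() of floats returns float

float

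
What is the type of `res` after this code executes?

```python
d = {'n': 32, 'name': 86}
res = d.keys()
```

.keys() returns a dict_keys view object

dict_keys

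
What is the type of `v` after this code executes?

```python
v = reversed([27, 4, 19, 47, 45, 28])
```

reversed() on a list returns a list_reverseiterator

list_reverseiterator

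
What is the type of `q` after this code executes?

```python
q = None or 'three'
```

'or' with None returns the other value ('three', str)

str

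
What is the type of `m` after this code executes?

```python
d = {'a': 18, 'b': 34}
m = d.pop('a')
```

dict.pop() returns the value (int)

int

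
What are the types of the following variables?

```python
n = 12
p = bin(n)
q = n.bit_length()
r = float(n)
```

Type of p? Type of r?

bin() returns str; float() returns float

str, float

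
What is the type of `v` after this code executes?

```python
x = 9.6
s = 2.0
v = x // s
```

float // float returns float (floor division preserves float type)

float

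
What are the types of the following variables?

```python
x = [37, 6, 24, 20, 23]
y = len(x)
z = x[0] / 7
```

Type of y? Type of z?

len() returns int; int / int returns float

int, float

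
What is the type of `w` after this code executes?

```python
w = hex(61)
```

hex() returns str representation

str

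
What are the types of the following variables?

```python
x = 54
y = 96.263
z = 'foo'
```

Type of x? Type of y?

x is int; y is float

int, float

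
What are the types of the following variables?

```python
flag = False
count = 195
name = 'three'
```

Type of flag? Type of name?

flag is bool; name is str

bool, str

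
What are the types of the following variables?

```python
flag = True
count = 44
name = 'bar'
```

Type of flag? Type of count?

flag is bool; count is int

bool, int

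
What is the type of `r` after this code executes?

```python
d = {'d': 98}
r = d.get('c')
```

dict.get() returns None when key 'c' is not found and no default given

NoneType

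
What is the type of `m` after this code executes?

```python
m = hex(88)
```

hex() returns str representation

str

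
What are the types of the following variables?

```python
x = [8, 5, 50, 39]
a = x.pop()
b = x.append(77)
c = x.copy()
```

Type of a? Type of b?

list.pop() returns the element (int); list.append() returns None

int, NoneType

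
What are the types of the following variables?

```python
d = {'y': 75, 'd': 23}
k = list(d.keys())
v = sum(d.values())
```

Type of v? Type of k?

sum of int values returns int; list(...) returns list

int, list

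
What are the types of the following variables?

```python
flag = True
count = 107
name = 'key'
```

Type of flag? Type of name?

flag is bool; name is str

bool, str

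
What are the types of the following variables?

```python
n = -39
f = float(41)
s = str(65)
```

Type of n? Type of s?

n is int; s is str

int, str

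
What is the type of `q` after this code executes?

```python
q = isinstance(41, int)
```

isinstance() returns bool

bool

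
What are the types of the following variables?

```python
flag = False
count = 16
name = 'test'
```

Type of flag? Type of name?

flag is bool; name is str

bool, str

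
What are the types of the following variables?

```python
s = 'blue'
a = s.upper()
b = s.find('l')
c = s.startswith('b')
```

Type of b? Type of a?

str.find() returns int; str.upper() returns str

int, str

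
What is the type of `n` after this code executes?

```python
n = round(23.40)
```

round() with no ndigits arg returns int

int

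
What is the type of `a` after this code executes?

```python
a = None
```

None has type NoneType

NoneType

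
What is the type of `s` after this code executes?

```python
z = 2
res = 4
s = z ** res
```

int ** positive int returns int (2 ** 4 = 16)

int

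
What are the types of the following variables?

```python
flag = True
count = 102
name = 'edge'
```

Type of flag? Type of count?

flag is bool; count is int

bool, int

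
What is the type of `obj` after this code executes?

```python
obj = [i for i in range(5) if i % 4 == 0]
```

A list comprehension [...] produces a list

list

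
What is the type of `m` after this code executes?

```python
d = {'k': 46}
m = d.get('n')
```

dict.get() returns None when key 'n' is not found and no default given

NoneType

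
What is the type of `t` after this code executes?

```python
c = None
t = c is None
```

'is' comparison returns bool

bool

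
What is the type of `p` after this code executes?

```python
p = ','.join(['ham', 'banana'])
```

str.join() returns str

str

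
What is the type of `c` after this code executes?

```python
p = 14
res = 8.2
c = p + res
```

int + float returns float (14 + 8.2 = 22.2)

float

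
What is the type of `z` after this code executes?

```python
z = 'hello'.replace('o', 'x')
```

str.replace() returns str

str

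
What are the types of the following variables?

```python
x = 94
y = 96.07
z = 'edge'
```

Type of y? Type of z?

y is float; z is str

float, str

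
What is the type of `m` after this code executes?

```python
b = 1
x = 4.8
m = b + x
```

int + float returns float (1 + 4.8 = 5.8)

float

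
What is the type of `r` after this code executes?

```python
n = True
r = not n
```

'not' always returns bool

bool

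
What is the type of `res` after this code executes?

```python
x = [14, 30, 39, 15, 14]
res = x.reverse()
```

list.reverse() returns None

NoneType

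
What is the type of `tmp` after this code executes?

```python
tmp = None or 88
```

'or' with None returns the other value (88, int)

int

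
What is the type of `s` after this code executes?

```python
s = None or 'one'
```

'or' with None returns the other value ('one', str)

str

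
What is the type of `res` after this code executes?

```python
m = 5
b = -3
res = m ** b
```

int ** negative int returns float

float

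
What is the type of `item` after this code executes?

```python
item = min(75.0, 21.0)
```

min() of floats returns float

float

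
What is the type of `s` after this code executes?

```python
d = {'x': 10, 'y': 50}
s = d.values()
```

.values() returns a dict_values view object

dict_values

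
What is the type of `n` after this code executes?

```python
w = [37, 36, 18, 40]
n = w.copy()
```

list.copy() returns list

list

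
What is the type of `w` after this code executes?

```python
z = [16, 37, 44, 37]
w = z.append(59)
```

list.append() returns None (mutates in place)

NoneType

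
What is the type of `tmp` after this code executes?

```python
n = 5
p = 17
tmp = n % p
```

int % int returns int (5 % 17 = 5)

int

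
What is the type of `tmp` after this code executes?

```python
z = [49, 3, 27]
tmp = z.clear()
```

list.clear() returns None

NoneType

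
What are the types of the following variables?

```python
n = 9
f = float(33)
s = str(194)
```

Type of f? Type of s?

f is float; s is str

float, str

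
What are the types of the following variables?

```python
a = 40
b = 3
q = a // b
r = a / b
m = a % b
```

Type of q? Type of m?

int // int returns int; int % int returns int

int, int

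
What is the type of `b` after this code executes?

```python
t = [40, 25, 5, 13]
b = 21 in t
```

'in' operator returns bool

bool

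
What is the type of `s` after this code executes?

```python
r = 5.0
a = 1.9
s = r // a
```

float // float returns float (floor division preserves float type)

float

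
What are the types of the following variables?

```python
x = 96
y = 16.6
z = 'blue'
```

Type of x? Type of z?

x is int; z is str

int, str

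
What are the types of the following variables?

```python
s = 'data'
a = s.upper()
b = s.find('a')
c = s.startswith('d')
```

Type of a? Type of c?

str.upper() returns str; str.startswith() returns bool

str, bool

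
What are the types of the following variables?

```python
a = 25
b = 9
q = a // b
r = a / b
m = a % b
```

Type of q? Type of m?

int // int returns int; int % int returns int

int, int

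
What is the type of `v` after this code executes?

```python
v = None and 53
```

'and' returns first falsy value (None)

NoneType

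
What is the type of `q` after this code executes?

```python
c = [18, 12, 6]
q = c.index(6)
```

list.index() returns int

int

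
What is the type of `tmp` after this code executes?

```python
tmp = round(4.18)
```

round() with no ndigits arg returns int

int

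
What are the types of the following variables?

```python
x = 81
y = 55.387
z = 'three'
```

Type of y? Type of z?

y is float; z is str

float, str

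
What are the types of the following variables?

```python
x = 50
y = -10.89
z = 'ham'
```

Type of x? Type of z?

x is int; z is str

int, str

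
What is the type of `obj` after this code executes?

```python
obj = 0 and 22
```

'and' returns the first falsy value (0, which is int)

int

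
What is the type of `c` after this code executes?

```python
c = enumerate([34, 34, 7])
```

enumerate() returns an enumerate iterator object

enumerate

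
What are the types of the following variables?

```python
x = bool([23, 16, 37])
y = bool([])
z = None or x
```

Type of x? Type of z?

bool() returns bool; None or <bool> returns the bool

bool, bool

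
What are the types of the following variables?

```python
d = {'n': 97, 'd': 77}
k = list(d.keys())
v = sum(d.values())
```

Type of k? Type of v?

list(...) returns list; sum of int values returns int

list, int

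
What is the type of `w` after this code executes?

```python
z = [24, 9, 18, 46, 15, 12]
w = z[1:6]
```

Slicing a list always returns a list

list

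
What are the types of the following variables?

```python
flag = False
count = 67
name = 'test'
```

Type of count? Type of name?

count is int; name is str

int, str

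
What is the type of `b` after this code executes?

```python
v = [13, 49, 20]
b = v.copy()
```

list.copy() returns list

list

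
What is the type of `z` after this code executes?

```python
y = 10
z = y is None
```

'is' comparison returns bool

bool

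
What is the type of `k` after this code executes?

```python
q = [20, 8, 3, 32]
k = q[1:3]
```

Slicing a list always returns a list

list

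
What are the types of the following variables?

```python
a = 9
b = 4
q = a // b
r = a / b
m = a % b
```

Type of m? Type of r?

int % int returns int; int / int returns float

int, float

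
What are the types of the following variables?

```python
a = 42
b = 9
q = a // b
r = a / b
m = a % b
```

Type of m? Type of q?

int % int returns int; int // int returns int

int, int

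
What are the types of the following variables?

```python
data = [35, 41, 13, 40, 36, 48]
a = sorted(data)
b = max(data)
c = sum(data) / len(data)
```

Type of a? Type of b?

sorted() returns list; max of ints returns int

list, int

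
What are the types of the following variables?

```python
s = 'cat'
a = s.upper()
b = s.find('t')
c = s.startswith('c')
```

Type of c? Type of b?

str.startswith() returns bool; str.find() returns int

bool, int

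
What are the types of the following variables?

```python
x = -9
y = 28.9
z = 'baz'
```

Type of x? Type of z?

x is int; z is str

int, str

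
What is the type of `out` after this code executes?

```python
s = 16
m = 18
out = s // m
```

int // int returns int (16 // 18 = 0)

int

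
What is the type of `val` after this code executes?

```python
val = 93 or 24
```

'or' returns the first truthy value (93, which is int)

int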